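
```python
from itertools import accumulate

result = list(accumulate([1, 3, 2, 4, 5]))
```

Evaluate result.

Step 1: accumulate computes running sums:
  + 1 = 1
  + 3 = 4
  + 2 = 6
  + 4 = 10
  + 5 = 15
Therefore result = [1, 4, 6, 10, 15].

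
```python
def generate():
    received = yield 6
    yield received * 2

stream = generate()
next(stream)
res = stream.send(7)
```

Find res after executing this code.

Step 1: next(stream) advances to first yield, producing 6.
Step 2: send(7) resumes, received = 7.
Step 3: yield received * 2 = 7 * 2 = 14.
Therefore res = 14.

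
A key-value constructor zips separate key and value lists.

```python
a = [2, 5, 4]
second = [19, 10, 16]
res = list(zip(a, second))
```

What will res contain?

Step 1: zip pairs elements at same index:
  Index 0: (2, 19)
  Index 1: (5, 10)
  Index 2: (4, 16)
Therefore res = [(2, 19), (5, 10), (4, 16)].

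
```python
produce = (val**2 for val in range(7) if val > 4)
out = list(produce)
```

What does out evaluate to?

Step 1: For range(7), keep val > 4, then square:
  val=0: 0 <= 4, excluded
  val=1: 1 <= 4, excluded
  val=2: 2 <= 4, excluded
  val=3: 3 <= 4, excluded
  val=4: 4 <= 4, excluded
  val=5: 5 > 4, yield 5**2 = 25
  val=6: 6 > 4, yield 6**2 = 36
Therefore out = [25, 36].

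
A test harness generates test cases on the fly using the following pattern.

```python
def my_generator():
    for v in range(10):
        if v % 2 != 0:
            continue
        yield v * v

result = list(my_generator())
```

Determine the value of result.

Step 1: Only yield v**2 when v is divisible by 2:
  v=0: 0 % 2 == 0, yield 0**2 = 0
  v=2: 2 % 2 == 0, yield 2**2 = 4
  v=4: 4 % 2 == 0, yield 4**2 = 16
  v=6: 6 % 2 == 0, yield 6**2 = 36
  v=8: 8 % 2 == 0, yield 8**2 = 64
Therefore result = [0, 4, 16, 36, 64].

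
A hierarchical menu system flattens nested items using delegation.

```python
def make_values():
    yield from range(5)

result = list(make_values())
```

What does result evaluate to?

Step 1: yield from delegates to the iterable, yielding each element.
Step 2: Collected values: [0, 1, 2, 3, 4].
Therefore result = [0, 1, 2, 3, 4].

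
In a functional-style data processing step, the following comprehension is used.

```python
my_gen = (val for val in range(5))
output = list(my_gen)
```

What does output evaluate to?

Step 1: Generator expression iterates range(5): [0, 1, 2, 3, 4].
Step 2: list() collects all values.
Therefore output = [0, 1, 2, 3, 4].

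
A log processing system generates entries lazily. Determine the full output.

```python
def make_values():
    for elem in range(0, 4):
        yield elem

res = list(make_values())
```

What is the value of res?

Step 1: The generator yields each value from range(0, 4).
Step 2: list() consumes all yields: [0, 1, 2, 3].
Therefore res = [0, 1, 2, 3].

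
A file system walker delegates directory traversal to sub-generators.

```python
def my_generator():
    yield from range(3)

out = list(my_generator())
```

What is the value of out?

Step 1: yield from delegates to the iterable, yielding each element.
Step 2: Collected values: [0, 1, 2].
Therefore out = [0, 1, 2].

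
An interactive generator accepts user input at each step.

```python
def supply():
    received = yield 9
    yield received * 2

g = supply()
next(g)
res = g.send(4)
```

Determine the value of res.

Step 1: next(g) advances to first yield, producing 9.
Step 2: send(4) resumes, received = 4.
Step 3: yield received * 2 = 4 * 2 = 8.
Therefore res = 8.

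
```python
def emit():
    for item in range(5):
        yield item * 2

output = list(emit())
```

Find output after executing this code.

Step 1: For each item in range(5), yield item * 2:
  item=0: yield 0 * 2 = 0
  item=1: yield 1 * 2 = 2
  item=2: yield 2 * 2 = 4
  item=3: yield 3 * 2 = 6
  item=4: yield 4 * 2 = 8
Therefore output = [0, 2, 4, 6, 8].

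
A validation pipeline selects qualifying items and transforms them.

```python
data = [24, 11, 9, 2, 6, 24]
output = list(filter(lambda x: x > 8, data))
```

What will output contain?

Step 1: Filter elements > 8:
  24: kept
  11: kept
  9: kept
  2: removed
  6: removed
  24: kept
Therefore output = [24, 11, 9, 24].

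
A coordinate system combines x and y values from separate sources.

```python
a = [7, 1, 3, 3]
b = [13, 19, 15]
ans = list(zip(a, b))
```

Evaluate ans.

Step 1: zip stops at shortest (len(a)=4, len(b)=3):
  Index 0: (7, 13)
  Index 1: (1, 19)
  Index 2: (3, 15)
Step 2: Last element of a (3) has no pair, dropped.
Therefore ans = [(7, 13), (1, 19), (3, 15)].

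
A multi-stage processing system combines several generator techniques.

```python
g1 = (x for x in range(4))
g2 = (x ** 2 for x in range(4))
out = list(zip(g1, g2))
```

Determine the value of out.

Step 1: g1 produces [0, 1, 2, 3].
Step 2: g2 produces [0, 1, 4, 9].
Step 3: zip pairs them: [(0, 0), (1, 1), (2, 4), (3, 9)].
Therefore out = [(0, 0), (1, 1), (2, 4), (3, 9)].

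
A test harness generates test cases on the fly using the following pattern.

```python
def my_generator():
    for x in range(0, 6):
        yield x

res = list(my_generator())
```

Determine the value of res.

Step 1: The generator yields each value from range(0, 6).
Step 2: list() consumes all yields: [0, 1, 2, 3, 4, 5].
Therefore res = [0, 1, 2, 3, 4, 5].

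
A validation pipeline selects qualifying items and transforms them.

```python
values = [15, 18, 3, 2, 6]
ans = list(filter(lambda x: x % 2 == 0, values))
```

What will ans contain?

Step 1: Filter elements divisible by 2:
  15 % 2 = 1: removed
  18 % 2 = 0: kept
  3 % 2 = 1: removed
  2 % 2 = 0: kept
  6 % 2 = 0: kept
Therefore ans = [18, 2, 6].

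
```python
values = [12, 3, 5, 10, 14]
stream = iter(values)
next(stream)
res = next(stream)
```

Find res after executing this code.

Step 1: Create iterator over [12, 3, 5, 10, 14].
Step 2: next() consumes 12.
Step 3: next() returns 3.
Therefore res = 3.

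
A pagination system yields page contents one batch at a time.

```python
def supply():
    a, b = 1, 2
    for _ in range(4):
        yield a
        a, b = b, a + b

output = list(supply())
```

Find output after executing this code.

Step 1: Fibonacci-like sequence starting with a=1, b=2:
  Iteration 1: yield a=1, then a,b = 2,3
  Iteration 2: yield a=2, then a,b = 3,5
  Iteration 3: yield a=3, then a,b = 5,8
  Iteration 4: yield a=5, then a,b = 8,13
Therefore output = [1, 2, 3, 5].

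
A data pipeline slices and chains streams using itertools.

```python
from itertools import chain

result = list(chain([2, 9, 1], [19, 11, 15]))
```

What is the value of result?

Step 1: chain() concatenates iterables: [2, 9, 1] + [19, 11, 15].
Therefore result = [2, 9, 1, 19, 11, 15].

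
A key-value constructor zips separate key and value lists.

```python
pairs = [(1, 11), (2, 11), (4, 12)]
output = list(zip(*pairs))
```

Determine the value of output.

Step 1: zip(*pairs) transposes: unzips [(1, 11), (2, 11), (4, 12)] into separate sequences.
Step 2: First elements: (1, 2, 4), second elements: (11, 11, 12).
Therefore output = [(1, 2, 4), (11, 11, 12)].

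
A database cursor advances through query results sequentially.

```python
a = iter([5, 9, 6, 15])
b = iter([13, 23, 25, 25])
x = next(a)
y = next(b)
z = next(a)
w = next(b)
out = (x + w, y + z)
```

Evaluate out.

Step 1: a iterates [5, 9, 6, 15], b iterates [13, 23, 25, 25].
Step 2: x = next(a) = 5, y = next(b) = 13.
Step 3: z = next(a) = 9, w = next(b) = 23.
Step 4: out = (5 + 23, 13 + 9) = (28, 22).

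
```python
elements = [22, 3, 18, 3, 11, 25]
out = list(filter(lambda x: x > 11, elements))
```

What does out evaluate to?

Step 1: Filter elements > 11:
  22: kept
  3: removed
  18: kept
  3: removed
  11: removed
  25: kept
Therefore out = [22, 18, 25].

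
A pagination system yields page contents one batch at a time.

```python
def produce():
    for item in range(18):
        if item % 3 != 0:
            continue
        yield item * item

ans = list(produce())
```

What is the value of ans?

Step 1: Only yield item**2 when item is divisible by 3:
  item=0: 0 % 3 == 0, yield 0**2 = 0
  item=3: 3 % 3 == 0, yield 3**2 = 9
  item=6: 6 % 3 == 0, yield 6**2 = 36
  item=9: 9 % 3 == 0, yield 9**2 = 81
  item=12: 12 % 3 == 0, yield 12**2 = 144
  item=15: 15 % 3 == 0, yield 15**2 = 225
Therefore ans = [0, 9, 36, 81, 144, 225].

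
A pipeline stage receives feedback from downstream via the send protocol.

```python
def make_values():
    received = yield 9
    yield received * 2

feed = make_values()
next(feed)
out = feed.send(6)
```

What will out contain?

Step 1: next(feed) advances to first yield, producing 9.
Step 2: send(6) resumes, received = 6.
Step 3: yield received * 2 = 6 * 2 = 12.
Therefore out = 12.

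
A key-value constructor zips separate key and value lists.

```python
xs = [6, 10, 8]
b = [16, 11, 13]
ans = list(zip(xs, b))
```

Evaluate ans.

Step 1: zip pairs elements at same index:
  Index 0: (6, 16)
  Index 1: (10, 11)
  Index 2: (8, 13)
Therefore ans = [(6, 16), (10, 11), (8, 13)].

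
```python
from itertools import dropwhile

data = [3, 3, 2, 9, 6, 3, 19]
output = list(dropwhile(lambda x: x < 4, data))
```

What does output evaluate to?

Step 1: dropwhile drops elements while < 4:
  3 < 4: dropped
  3 < 4: dropped
  2 < 4: dropped
  9: kept (dropping stopped)
Step 2: Remaining elements kept regardless of condition.
Therefore output = [9, 6, 3, 19].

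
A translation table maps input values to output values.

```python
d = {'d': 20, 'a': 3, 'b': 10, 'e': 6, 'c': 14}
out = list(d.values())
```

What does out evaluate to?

Step 1: d.values() returns the dictionary values in insertion order.
Therefore out = [20, 3, 10, 6, 14].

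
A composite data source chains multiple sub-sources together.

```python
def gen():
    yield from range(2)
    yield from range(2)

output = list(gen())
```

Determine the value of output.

Step 1: Trace yields in order:
  yield 0
  yield 1
  yield 0
  yield 1
Therefore output = [0, 1, 0, 1].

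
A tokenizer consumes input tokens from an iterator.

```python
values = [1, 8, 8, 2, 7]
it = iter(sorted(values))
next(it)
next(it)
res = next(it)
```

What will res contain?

Step 1: sorted([1, 8, 8, 2, 7]) = [1, 2, 7, 8, 8].
Step 2: Create iterator and skip 2 elements.
Step 3: next() returns 7.
Therefore res = 7.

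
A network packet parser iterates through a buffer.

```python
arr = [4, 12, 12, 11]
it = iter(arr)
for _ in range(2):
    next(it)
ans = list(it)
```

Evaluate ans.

Step 1: Create iterator over [4, 12, 12, 11].
Step 2: Advance 2 positions (consuming [4, 12]).
Step 3: list() collects remaining elements: [12, 11].
Therefore ans = [12, 11].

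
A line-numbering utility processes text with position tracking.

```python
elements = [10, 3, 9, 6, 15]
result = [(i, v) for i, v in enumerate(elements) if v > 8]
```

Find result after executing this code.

Step 1: Filter enumerate([10, 3, 9, 6, 15]) keeping v > 8:
  (0, 10): 10 > 8, included
  (1, 3): 3 <= 8, excluded
  (2, 9): 9 > 8, included
  (3, 6): 6 <= 8, excluded
  (4, 15): 15 > 8, included
Therefore result = [(0, 10), (2, 9), (4, 15)].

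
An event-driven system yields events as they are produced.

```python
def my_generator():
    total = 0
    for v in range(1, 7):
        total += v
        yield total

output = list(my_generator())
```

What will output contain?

Step 1: Generator accumulates running sum:
  v=1: total = 1, yield 1
  v=2: total = 3, yield 3
  v=3: total = 6, yield 6
  v=4: total = 10, yield 10
  v=5: total = 15, yield 15
  v=6: total = 21, yield 21
Therefore output = [1, 3, 6, 10, 15, 21].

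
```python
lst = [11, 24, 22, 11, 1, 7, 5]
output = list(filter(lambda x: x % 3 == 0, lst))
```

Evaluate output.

Step 1: Filter elements divisible by 3:
  11 % 3 = 2: removed
  24 % 3 = 0: kept
  22 % 3 = 1: removed
  11 % 3 = 2: removed
  1 % 3 = 1: removed
  7 % 3 = 1: removed
  5 % 3 = 2: removed
Therefore output = [24].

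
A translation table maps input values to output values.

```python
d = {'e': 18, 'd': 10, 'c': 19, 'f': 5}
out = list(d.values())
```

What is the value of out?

Step 1: d.values() returns the dictionary values in insertion order.
Therefore out = [18, 10, 19, 5].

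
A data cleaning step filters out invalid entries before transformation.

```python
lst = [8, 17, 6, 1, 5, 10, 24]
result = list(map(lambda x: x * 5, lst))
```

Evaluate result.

Step 1: Apply lambda x: x * 5 to each element:
  8 -> 40
  17 -> 85
  6 -> 30
  1 -> 5
  5 -> 25
  10 -> 50
  24 -> 120
Therefore result = [40, 85, 30, 5, 25, 50, 120].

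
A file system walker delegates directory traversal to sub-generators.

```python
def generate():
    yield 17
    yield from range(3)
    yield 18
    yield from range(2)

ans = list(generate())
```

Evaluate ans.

Step 1: Trace yields in order:
  yield 17
  yield 0
  yield 1
  yield 2
  yield 18
  yield 0
  yield 1
Therefore ans = [17, 0, 1, 2, 18, 0, 1].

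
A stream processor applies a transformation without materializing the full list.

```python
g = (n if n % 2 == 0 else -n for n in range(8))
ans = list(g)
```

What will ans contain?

Step 1: For each n in range(8), yield n if even, else -n:
  n=0: even, yield 0
  n=1: odd, yield -1
  n=2: even, yield 2
  n=3: odd, yield -3
  n=4: even, yield 4
  n=5: odd, yield -5
  n=6: even, yield 6
  n=7: odd, yield -7
Therefore ans = [0, -1, 2, -3, 4, -5, 6, -7].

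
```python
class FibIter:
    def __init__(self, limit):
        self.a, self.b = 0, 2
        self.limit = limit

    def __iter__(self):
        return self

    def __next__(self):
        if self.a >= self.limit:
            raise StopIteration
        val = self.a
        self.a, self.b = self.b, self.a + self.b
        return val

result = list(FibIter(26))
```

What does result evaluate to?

Step 1: Fibonacci-like sequence (a=0, b=2) until >= 26:
  Yield 0, then a,b = 2,2
  Yield 2, then a,b = 2,4
  Yield 2, then a,b = 4,6
  Yield 4, then a,b = 6,10
  Yield 6, then a,b = 10,16
  Yield 10, then a,b = 16,26
  Yield 16, then a,b = 26,42
Step 2: 26 >= 26, stop.
Therefore result = [0, 2, 2, 4, 6, 10, 16].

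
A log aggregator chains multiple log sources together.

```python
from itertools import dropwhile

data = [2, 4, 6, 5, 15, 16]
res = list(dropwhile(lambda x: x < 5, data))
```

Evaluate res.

Step 1: dropwhile drops elements while < 5:
  2 < 5: dropped
  4 < 5: dropped
  6: kept (dropping stopped)
Step 2: Remaining elements kept regardless of condition.
Therefore res = [6, 5, 15, 16].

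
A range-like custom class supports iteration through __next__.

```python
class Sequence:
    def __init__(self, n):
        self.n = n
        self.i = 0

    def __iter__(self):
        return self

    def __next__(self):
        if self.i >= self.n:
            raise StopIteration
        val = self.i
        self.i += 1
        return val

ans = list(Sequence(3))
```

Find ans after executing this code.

Step 1: Sequence(3) creates an iterator counting 0 to 2.
Step 2: list() consumes all values: [0, 1, 2].
Therefore ans = [0, 1, 2].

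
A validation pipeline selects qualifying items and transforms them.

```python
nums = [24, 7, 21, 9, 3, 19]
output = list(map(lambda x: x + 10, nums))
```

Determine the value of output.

Step 1: Apply lambda x: x + 10 to each element:
  24 -> 34
  7 -> 17
  21 -> 31
  9 -> 19
  3 -> 13
  19 -> 29
Therefore output = [34, 17, 31, 19, 13, 29].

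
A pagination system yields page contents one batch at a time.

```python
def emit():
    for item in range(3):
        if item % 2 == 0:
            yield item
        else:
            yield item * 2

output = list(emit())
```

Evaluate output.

Step 1: For each item in range(3), yield item if even, else item*2:
  item=0 (even): yield 0
  item=1 (odd): yield 1*2 = 2
  item=2 (even): yield 2
Therefore output = [0, 2, 2].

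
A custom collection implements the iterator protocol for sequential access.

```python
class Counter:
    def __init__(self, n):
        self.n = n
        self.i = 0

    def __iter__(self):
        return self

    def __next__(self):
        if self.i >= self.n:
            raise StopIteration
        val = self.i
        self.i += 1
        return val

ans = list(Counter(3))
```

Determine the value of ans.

Step 1: Counter(3) creates an iterator counting 0 to 2.
Step 2: list() consumes all values: [0, 1, 2].
Therefore ans = [0, 1, 2].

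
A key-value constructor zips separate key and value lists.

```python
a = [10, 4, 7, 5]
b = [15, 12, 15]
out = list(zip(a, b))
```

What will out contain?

Step 1: zip stops at shortest (len(a)=4, len(b)=3):
  Index 0: (10, 15)
  Index 1: (4, 12)
  Index 2: (7, 15)
Step 2: Last element of a (5) has no pair, dropped.
Therefore out = [(10, 15), (4, 12), (7, 15)].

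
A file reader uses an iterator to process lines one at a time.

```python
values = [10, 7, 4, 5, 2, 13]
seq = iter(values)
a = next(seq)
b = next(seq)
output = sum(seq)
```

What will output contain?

Step 1: Create iterator over [10, 7, 4, 5, 2, 13].
Step 2: a = next() = 10, b = next() = 7.
Step 3: sum() of remaining [4, 5, 2, 13] = 24.
Therefore output = 24.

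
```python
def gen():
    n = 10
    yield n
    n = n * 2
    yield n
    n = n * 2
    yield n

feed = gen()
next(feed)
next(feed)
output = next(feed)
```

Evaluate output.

Step 1: Trace through generator execution:
  Yield 1: n starts at 10, yield 10
  Yield 2: n = 10 * 2 = 20, yield 20
  Yield 3: n = 20 * 2 = 40, yield 40
Step 2: First next() gets 10, second next() gets the second value, third next() yields 40.
Therefore output = 40.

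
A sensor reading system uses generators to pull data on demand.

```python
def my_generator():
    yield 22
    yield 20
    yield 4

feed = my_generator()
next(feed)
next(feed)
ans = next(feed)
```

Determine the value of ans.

Step 1: my_generator() creates a generator.
Step 2: next(feed) yields 22 (consumed and discarded).
Step 3: next(feed) yields 20 (consumed and discarded).
Step 4: next(feed) yields 4, assigned to ans.
Therefore ans = 4.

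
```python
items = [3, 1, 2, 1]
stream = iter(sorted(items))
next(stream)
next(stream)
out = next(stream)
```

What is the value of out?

Step 1: sorted([3, 1, 2, 1]) = [1, 1, 2, 3].
Step 2: Create iterator and skip 2 elements.
Step 3: next() returns 2.
Therefore out = 2.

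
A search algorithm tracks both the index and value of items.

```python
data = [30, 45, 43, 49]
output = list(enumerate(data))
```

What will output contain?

Step 1: enumerate pairs each element with its index:
  (0, 30)
  (1, 45)
  (2, 43)
  (3, 49)
Therefore output = [(0, 30), (1, 45), (2, 43), (3, 49)].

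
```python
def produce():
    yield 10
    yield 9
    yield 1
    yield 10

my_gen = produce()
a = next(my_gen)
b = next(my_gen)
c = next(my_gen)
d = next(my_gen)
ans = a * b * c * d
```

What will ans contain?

Step 1: Create generator and consume all values:
  a = next(my_gen) = 10
  b = next(my_gen) = 9
  c = next(my_gen) = 1
  d = next(my_gen) = 10
Step 2: ans = 10 * 9 * 1 * 10 = 900.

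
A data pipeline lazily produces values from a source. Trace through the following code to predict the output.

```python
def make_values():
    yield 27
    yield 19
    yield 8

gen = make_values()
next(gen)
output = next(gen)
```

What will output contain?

Step 1: make_values() creates a generator.
Step 2: next(gen) yields 27 (consumed and discarded).
Step 3: next(gen) yields 19, assigned to output.
Therefore output = 19.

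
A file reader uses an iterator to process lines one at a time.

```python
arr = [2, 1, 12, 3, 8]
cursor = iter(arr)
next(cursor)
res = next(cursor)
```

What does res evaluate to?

Step 1: Create iterator over [2, 1, 12, 3, 8].
Step 2: next() consumes 2.
Step 3: next() returns 1.
Therefore res = 1.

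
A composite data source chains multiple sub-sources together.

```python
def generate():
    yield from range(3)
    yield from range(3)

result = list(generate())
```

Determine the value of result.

Step 1: Trace yields in order:
  yield 0
  yield 1
  yield 2
  yield 0
  yield 1
  yield 2
Therefore result = [0, 1, 2, 0, 1, 2].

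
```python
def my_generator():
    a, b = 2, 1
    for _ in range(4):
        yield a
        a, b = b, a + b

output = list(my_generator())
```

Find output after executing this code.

Step 1: Fibonacci-like sequence starting with a=2, b=1:
  Iteration 1: yield a=2, then a,b = 1,3
  Iteration 2: yield a=1, then a,b = 3,4
  Iteration 3: yield a=3, then a,b = 4,7
  Iteration 4: yield a=4, then a,b = 7,11
Therefore output = [2, 1, 3, 4].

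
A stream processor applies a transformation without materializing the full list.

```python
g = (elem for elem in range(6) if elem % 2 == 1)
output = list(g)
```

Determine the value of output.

Step 1: Filter range(6) keeping only odd values:
  elem=0: even, excluded
  elem=1: odd, included
  elem=2: even, excluded
  elem=3: odd, included
  elem=4: even, excluded
  elem=5: odd, included
Therefore output = [1, 3, 5].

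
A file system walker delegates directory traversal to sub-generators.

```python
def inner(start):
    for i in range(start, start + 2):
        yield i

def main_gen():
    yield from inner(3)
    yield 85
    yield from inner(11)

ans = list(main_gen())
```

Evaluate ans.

Step 1: main_gen() delegates to inner(3):
  yield 3
  yield 4
Step 2: yield 85
Step 3: Delegates to inner(11):
  yield 11
  yield 12
Therefore ans = [3, 4, 85, 11, 12].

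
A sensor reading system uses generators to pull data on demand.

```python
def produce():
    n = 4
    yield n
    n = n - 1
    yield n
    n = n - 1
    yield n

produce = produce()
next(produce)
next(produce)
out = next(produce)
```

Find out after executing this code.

Step 1: Trace through generator execution:
  Yield 1: n starts at 4, yield 4
  Yield 2: n = 4 - 1 = 3, yield 3
  Yield 3: n = 3 - 1 = 2, yield 2
Step 2: First next() gets 4, second next() gets the second value, third next() yields 2.
Therefore out = 2.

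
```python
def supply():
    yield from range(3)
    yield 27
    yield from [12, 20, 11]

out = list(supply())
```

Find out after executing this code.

Step 1: Trace yields in order:
  yield 0
  yield 1
  yield 2
  yield 27
  yield 12
  yield 20
  yield 11
Therefore out = [0, 1, 2, 27, 12, 20, 11].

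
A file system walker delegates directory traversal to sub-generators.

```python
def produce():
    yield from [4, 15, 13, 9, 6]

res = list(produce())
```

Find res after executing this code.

Step 1: yield from delegates to the iterable, yielding each element.
Step 2: Collected values: [4, 15, 13, 9, 6].
Therefore res = [4, 15, 13, 9, 6].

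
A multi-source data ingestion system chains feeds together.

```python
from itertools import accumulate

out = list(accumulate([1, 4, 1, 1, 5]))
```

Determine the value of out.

Step 1: accumulate computes running sums:
  + 1 = 1
  + 4 = 5
  + 1 = 6
  + 1 = 7
  + 5 = 12
Therefore out = [1, 5, 6, 7, 12].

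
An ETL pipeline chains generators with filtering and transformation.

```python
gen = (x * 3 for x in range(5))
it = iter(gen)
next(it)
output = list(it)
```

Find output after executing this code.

Step 1: Generator produces [0, 3, 6, 9, 12].
Step 2: next(it) consumes first element (0).
Step 3: list(it) collects remaining: [3, 6, 9, 12].
Therefore output = [3, 6, 9, 12].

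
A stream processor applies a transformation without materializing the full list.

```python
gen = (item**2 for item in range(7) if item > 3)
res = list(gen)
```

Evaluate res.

Step 1: For range(7), keep item > 3, then square:
  item=0: 0 <= 3, excluded
  item=1: 1 <= 3, excluded
  item=2: 2 <= 3, excluded
  item=3: 3 <= 3, excluded
  item=4: 4 > 3, yield 4**2 = 16
  item=5: 5 > 3, yield 5**2 = 25
  item=6: 6 > 3, yield 6**2 = 36
Therefore res = [16, 25, 36].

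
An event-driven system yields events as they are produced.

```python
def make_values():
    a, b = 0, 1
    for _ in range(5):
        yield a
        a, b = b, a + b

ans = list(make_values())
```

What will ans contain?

Step 1: Fibonacci-like sequence starting with a=0, b=1:
  Iteration 1: yield a=0, then a,b = 1,1
  Iteration 2: yield a=1, then a,b = 1,2
  Iteration 3: yield a=1, then a,b = 2,3
  Iteration 4: yield a=2, then a,b = 3,5
  Iteration 5: yield a=3, then a,b = 5,8
Therefore ans = [0, 1, 1, 2, 3].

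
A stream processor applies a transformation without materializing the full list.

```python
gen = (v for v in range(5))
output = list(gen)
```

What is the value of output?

Step 1: Generator expression iterates range(5): [0, 1, 2, 3, 4].
Step 2: list() collects all values.
Therefore output = [0, 1, 2, 3, 4].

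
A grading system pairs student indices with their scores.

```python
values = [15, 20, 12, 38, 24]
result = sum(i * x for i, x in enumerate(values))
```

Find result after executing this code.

Step 1: Compute i * x for each (i, x) in enumerate([15, 20, 12, 38, 24]):
  i=0, x=15: 0*15 = 0
  i=1, x=20: 1*20 = 20
  i=2, x=12: 2*12 = 24
  i=3, x=38: 3*38 = 114
  i=4, x=24: 4*24 = 96
Step 2: sum = 0 + 20 + 24 + 114 + 96 = 254.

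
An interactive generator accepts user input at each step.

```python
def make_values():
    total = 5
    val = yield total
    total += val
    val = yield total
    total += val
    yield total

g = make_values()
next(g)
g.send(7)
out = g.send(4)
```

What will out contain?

Step 1: next() -> yield total=5.
Step 2: send(7) -> val=7, total = 5+7 = 12, yield 12.
Step 3: send(4) -> val=4, total = 12+4 = 16, yield 16.
Therefore out = 16.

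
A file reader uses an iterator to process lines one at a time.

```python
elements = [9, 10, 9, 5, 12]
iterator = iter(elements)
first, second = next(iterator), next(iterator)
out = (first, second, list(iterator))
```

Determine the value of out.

Step 1: Create iterator over [9, 10, 9, 5, 12].
Step 2: first = 9, second = 10.
Step 3: Remaining elements: [9, 5, 12].
Therefore out = (9, 10, [9, 5, 12]).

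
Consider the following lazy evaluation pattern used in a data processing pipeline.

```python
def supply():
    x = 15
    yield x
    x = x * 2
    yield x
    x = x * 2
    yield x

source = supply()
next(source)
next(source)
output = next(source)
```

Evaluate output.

Step 1: Trace through generator execution:
  Yield 1: x starts at 15, yield 15
  Yield 2: x = 15 * 2 = 30, yield 30
  Yield 3: x = 30 * 2 = 60, yield 60
Step 2: First next() gets 15, second next() gets the second value, third next() yields 60.
Therefore output = 60.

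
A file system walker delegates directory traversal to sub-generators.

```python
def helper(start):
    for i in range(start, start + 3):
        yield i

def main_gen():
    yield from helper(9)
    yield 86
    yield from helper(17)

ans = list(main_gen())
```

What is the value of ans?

Step 1: main_gen() delegates to helper(9):
  yield 9
  yield 10
  yield 11
Step 2: yield 86
Step 3: Delegates to helper(17):
  yield 17
  yield 18
  yield 19
Therefore ans = [9, 10, 11, 86, 17, 18, 19].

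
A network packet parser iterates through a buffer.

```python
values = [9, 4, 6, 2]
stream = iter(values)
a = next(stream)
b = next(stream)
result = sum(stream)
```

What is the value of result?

Step 1: Create iterator over [9, 4, 6, 2].
Step 2: a = next() = 9, b = next() = 4.
Step 3: sum() of remaining [6, 2] = 8.
Therefore result = 8.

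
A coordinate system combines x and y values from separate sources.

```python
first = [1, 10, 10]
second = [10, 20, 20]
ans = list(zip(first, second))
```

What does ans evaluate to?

Step 1: zip pairs elements at same index:
  Index 0: (1, 10)
  Index 1: (10, 20)
  Index 2: (10, 20)
Therefore ans = [(1, 10), (10, 20), (10, 20)].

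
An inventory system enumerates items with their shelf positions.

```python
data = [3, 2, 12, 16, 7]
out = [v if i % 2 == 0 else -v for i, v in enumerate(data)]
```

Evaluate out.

Step 1: For each (i, v), keep v if i is even, negate if odd:
  i=0 (even): keep 3
  i=1 (odd): negate to -2
  i=2 (even): keep 12
  i=3 (odd): negate to -16
  i=4 (even): keep 7
Therefore out = [3, -2, 12, -16, 7].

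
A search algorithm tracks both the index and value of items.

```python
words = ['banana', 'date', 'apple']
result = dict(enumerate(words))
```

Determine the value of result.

Step 1: enumerate pairs indices with words:
  0 -> 'banana'
  1 -> 'date'
  2 -> 'apple'
Therefore result = {0: 'banana', 1: 'date', 2: 'apple'}.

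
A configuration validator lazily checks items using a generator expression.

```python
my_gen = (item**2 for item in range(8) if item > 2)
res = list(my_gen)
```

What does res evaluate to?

Step 1: For range(8), keep item > 2, then square:
  item=0: 0 <= 2, excluded
  item=1: 1 <= 2, excluded
  item=2: 2 <= 2, excluded
  item=3: 3 > 2, yield 3**2 = 9
  item=4: 4 > 2, yield 4**2 = 16
  item=5: 5 > 2, yield 5**2 = 25
  item=6: 6 > 2, yield 6**2 = 36
  item=7: 7 > 2, yield 7**2 = 49
Therefore res = [9, 16, 25, 36, 49].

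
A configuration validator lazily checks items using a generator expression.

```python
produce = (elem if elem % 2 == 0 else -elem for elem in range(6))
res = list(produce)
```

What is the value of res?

Step 1: For each elem in range(6), yield elem if even, else -elem:
  elem=0: even, yield 0
  elem=1: odd, yield -1
  elem=2: even, yield 2
  elem=3: odd, yield -3
  elem=4: even, yield 4
  elem=5: odd, yield -5
Therefore res = [0, -1, 2, -3, 4, -5].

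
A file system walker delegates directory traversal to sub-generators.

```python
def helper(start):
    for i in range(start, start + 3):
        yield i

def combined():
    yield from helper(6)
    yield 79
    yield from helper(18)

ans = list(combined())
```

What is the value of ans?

Step 1: combined() delegates to helper(6):
  yield 6
  yield 7
  yield 8
Step 2: yield 79
Step 3: Delegates to helper(18):
  yield 18
  yield 19
  yield 20
Therefore ans = [6, 7, 8, 79, 18, 19, 20].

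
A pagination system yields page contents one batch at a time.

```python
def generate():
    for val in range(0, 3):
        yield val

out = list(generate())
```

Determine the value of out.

Step 1: The generator yields each value from range(0, 3).
Step 2: list() consumes all yields: [0, 1, 2].
Therefore out = [0, 1, 2].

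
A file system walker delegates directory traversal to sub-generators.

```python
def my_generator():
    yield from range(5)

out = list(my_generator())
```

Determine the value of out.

Step 1: yield from delegates to the iterable, yielding each element.
Step 2: Collected values: [0, 1, 2, 3, 4].
Therefore out = [0, 1, 2, 3, 4].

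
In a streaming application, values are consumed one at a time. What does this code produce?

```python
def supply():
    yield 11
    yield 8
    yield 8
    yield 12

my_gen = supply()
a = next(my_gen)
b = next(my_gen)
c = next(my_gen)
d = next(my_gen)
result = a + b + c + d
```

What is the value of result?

Step 1: Create generator and consume all values:
  a = next(my_gen) = 11
  b = next(my_gen) = 8
  c = next(my_gen) = 8
  d = next(my_gen) = 12
Step 2: result = 11 + 8 + 8 + 12 = 39.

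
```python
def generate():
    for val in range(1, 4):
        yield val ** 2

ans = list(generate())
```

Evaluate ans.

Step 1: For each val in range(1, 4), yield val**2:
  val=1: yield 1**2 = 1
  val=2: yield 2**2 = 4
  val=3: yield 3**2 = 9
Therefore ans = [1, 4, 9].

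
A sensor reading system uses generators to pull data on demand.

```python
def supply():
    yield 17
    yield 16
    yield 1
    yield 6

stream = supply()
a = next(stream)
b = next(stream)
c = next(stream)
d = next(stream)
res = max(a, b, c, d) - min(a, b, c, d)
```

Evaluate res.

Step 1: Create generator and consume all values:
  a = next(stream) = 17
  b = next(stream) = 16
  c = next(stream) = 1
  d = next(stream) = 6
Step 2: max = 17, min = 1, res = 17 - 1 = 16.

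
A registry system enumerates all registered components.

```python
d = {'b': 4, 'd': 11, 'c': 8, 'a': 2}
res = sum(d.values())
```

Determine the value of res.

Step 1: d.values() = [4, 11, 8, 2].
Step 2: sum = 25.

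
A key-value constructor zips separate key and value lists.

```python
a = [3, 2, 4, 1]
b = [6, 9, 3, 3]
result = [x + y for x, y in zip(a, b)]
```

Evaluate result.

Step 1: Add corresponding elements:
  3 + 6 = 9
  2 + 9 = 11
  4 + 3 = 7
  1 + 3 = 4
Therefore result = [9, 11, 7, 4].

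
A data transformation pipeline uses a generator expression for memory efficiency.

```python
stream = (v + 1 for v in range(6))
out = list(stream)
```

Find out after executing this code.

Step 1: For each v in range(6), compute v+1:
  v=0: 0+1 = 1
  v=1: 1+1 = 2
  v=2: 2+1 = 3
  v=3: 3+1 = 4
  v=4: 4+1 = 5
  v=5: 5+1 = 6
Therefore out = [1, 2, 3, 4, 5, 6].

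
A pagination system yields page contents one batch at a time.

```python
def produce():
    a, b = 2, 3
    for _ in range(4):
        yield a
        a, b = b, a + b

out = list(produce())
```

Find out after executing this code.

Step 1: Fibonacci-like sequence starting with a=2, b=3:
  Iteration 1: yield a=2, then a,b = 3,5
  Iteration 2: yield a=3, then a,b = 5,8
  Iteration 3: yield a=5, then a,b = 8,13
  Iteration 4: yield a=8, then a,b = 13,21
Therefore out = [2, 3, 5, 8].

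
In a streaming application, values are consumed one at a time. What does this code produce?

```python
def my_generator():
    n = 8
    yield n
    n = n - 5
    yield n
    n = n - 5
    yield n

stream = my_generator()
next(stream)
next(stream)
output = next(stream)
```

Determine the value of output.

Step 1: Trace through generator execution:
  Yield 1: n starts at 8, yield 8
  Yield 2: n = 8 - 5 = 3, yield 3
  Yield 3: n = 3 - 5 = -2, yield -2
Step 2: First next() gets 8, second next() gets the second value, third next() yields -2.
Therefore output = -2.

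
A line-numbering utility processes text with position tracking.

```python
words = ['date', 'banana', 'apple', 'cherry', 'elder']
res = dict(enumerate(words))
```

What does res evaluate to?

Step 1: enumerate pairs indices with words:
  0 -> 'date'
  1 -> 'banana'
  2 -> 'apple'
  3 -> 'cherry'
  4 -> 'elder'
Therefore res = {0: 'date', 1: 'banana', 2: 'apple', 3: 'cherry', 4: 'elder'}.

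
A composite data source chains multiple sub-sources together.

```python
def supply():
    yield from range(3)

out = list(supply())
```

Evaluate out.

Step 1: yield from delegates to the iterable, yielding each element.
Step 2: Collected values: [0, 1, 2].
Therefore out = [0, 1, 2].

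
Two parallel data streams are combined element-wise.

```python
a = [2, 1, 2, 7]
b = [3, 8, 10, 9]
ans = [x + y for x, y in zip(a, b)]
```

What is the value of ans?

Step 1: Add corresponding elements:
  2 + 3 = 5
  1 + 8 = 9
  2 + 10 = 12
  7 + 9 = 16
Therefore ans = [5, 9, 12, 16].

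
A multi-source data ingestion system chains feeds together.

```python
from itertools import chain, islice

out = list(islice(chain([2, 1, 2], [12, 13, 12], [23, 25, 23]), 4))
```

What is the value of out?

Step 1: chain([2, 1, 2], [12, 13, 12], [23, 25, 23]) = [2, 1, 2, 12, 13, 12, 23, 25, 23].
Step 2: islice takes first 4 elements: [2, 1, 2, 12].
Therefore out = [2, 1, 2, 12].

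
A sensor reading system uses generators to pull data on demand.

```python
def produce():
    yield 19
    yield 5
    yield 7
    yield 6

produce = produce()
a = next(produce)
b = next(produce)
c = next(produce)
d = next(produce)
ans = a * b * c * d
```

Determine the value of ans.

Step 1: Create generator and consume all values:
  a = next(produce) = 19
  b = next(produce) = 5
  c = next(produce) = 7
  d = next(produce) = 6
Step 2: ans = 19 * 5 * 7 * 6 = 3990.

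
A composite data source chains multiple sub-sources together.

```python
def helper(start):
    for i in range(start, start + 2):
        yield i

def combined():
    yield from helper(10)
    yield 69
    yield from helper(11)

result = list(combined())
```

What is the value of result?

Step 1: combined() delegates to helper(10):
  yield 10
  yield 11
Step 2: yield 69
Step 3: Delegates to helper(11):
  yield 11
  yield 12
Therefore result = [10, 11, 69, 11, 12].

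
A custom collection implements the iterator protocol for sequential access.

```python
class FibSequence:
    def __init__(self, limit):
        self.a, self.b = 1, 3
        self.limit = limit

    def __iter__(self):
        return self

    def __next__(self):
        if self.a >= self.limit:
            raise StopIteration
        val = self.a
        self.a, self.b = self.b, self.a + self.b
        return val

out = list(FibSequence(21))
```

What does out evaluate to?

Step 1: Fibonacci-like sequence (a=1, b=3) until >= 21:
  Yield 1, then a,b = 3,4
  Yield 3, then a,b = 4,7
  Yield 4, then a,b = 7,11
  Yield 7, then a,b = 11,18
  Yield 11, then a,b = 18,29
  Yield 18, then a,b = 29,47
Step 2: 29 >= 21, stop.
Therefore out = [1, 3, 4, 7, 11, 18].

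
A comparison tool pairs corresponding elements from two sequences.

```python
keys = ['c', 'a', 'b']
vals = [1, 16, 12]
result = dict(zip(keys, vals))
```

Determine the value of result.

Step 1: zip pairs keys with values:
  'c' -> 1
  'a' -> 16
  'b' -> 12
Therefore result = {'c': 1, 'a': 16, 'b': 12}.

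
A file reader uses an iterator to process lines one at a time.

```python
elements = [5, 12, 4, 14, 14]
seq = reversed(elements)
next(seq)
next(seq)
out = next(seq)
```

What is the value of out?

Step 1: reversed([5, 12, 4, 14, 14]) gives iterator: [14, 14, 4, 12, 5].
Step 2: First next() = 14, second next() = 14.
Step 3: Third next() = 4.
Therefore out = 4.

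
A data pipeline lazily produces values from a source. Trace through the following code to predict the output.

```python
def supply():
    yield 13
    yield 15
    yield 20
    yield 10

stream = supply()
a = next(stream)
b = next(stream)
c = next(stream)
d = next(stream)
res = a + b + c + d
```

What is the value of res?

Step 1: Create generator and consume all values:
  a = next(stream) = 13
  b = next(stream) = 15
  c = next(stream) = 20
  d = next(stream) = 10
Step 2: res = 13 + 15 + 20 + 10 = 58.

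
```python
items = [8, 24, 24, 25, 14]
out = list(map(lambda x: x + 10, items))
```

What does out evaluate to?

Step 1: Apply lambda x: x + 10 to each element:
  8 -> 18
  24 -> 34
  24 -> 34
  25 -> 35
  14 -> 24
Therefore out = [18, 34, 34, 35, 24].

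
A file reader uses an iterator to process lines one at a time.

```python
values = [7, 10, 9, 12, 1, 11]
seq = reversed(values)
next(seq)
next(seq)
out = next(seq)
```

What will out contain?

Step 1: reversed([7, 10, 9, 12, 1, 11]) gives iterator: [11, 1, 12, 9, 10, 7].
Step 2: First next() = 11, second next() = 1.
Step 3: Third next() = 12.
Therefore out = 12.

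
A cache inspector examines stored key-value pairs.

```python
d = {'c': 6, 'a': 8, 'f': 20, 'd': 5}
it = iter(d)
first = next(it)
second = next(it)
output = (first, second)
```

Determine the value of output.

Step 1: iter(d) iterates over keys: ['c', 'a', 'f', 'd'].
Step 2: first = next(it) = 'c', second = next(it) = 'a'.
Therefore output = ('c', 'a').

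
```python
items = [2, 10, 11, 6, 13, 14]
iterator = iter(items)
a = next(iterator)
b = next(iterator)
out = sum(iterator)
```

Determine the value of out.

Step 1: Create iterator over [2, 10, 11, 6, 13, 14].
Step 2: a = next() = 2, b = next() = 10.
Step 3: sum() of remaining [11, 6, 13, 14] = 44.
Therefore out = 44.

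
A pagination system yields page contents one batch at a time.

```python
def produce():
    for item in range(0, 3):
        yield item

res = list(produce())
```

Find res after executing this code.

Step 1: The generator yields each value from range(0, 3).
Step 2: list() consumes all yields: [0, 1, 2].
Therefore res = [0, 1, 2].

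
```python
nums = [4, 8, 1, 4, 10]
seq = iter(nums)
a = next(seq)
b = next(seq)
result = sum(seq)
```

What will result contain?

Step 1: Create iterator over [4, 8, 1, 4, 10].
Step 2: a = next() = 4, b = next() = 8.
Step 3: sum() of remaining [1, 4, 10] = 15.
Therefore result = 15.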